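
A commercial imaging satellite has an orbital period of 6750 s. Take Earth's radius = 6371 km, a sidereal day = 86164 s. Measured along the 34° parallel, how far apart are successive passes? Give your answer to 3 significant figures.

2600 km

Node shift per orbit = (6750.0/86164) × 360° = 28.20°.
Equatorial spacing = 28.20 × 111.2 km/° = 3136 km.
At 34° latitude, spacing = 3136 × cos(34°) = 2600 km.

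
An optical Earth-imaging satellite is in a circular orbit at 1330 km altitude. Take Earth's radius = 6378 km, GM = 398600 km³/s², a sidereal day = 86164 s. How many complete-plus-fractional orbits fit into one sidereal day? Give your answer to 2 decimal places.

Semi-major axis a = 6378 + 1330 = 7708 km. Period T = 2π√(a³/μ) = 2π√(7708³/398600) = 6734.8 s = 112.25 min.
Orbits per sidereal day = 86164 / 6734.8 = 12.794.

12.79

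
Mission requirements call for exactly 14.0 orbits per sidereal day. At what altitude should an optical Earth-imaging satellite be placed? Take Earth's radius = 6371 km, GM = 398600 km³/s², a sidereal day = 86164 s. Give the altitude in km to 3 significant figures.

888 km

Required period T = 86164 / 14.0 = 6154.6 s.
From T = 2π√(a³/μ): a = (μ T²/4π²)^(1/3) = (398600 × 6154.6² / 4π²)^(1/3) = 7259 km.
Altitude h = a − R = 7259 − 6371 = 888 km.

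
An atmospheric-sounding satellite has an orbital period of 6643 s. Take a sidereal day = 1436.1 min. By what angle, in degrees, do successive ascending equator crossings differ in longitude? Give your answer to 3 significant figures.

27.8°

During one orbit Earth rotates (6643.0 / 86166) × 360° = 27.75°.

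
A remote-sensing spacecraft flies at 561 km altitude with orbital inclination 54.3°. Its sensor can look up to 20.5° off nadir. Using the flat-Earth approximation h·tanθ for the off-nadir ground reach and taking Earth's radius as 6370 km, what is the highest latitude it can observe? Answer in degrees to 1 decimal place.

For a prograde orbit the ground track reaches latitude ±i = ±54.3°.
Sensor half-swath on the ground ≈ 561·tan(20.5°) = 210 km = 1.89° of latitude.
Maximum observable latitude ≈ 54.3 + 1.89 = 56.2°.

56.2°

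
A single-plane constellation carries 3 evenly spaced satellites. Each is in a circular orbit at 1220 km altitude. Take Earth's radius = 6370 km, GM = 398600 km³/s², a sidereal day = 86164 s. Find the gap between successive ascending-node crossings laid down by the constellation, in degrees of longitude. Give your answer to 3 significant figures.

Semi-major axis a = 6370 + 1220 = 7590 km. Period T = 2π√(a³/μ) = 2π√(7590³/398600) = 6580.7 s = 109.68 min.
Single-satellite node shift = (6580.7/86164) × 360° = 27.49°.
With 3 satellites evenly phased, successive equator crossings are 27.49/3 = 9.165° apart.

9.16°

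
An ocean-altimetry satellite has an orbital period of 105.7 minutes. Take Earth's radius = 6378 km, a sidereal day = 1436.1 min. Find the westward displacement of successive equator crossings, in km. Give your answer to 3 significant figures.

T = 105.7 min = 6342.0 s.
During one orbit Earth rotates (6342.0 / 86166) × 360° = 26.50°.
At the equator that is 26.50° × (2π·6378/360) km/° = 26.50 × 111.3 = 2950 km.

2950 km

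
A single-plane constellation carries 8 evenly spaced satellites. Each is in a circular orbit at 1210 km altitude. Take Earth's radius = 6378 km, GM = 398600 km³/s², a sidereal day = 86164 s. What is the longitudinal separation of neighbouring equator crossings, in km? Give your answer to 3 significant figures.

382 km

Semi-major axis a = 6378 + 1210 = 7588 km. Period T = 2π√(a³/μ) = 2π√(7588³/398600) = 6578.1 s = 109.64 min.
Single-satellite node shift = (6578.1/86164) × 360° = 27.48°.
With 8 satellites evenly phased, successive equator crossings are 27.48/8 = 3.435° apart.
That is 3.435 × 111.3 = 382 km at the equator.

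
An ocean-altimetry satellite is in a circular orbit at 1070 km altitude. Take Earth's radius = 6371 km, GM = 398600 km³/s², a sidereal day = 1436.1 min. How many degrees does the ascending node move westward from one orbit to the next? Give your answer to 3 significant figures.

Semi-major axis a = 6371 + 1070 = 7441 km. Period T = 2π√(a³/μ) = 2π√(7441³/398600) = 6387.9 s = 106.47 min.
During one orbit Earth rotates (6387.9 / 86166) × 360° = 26.69°.

26.7°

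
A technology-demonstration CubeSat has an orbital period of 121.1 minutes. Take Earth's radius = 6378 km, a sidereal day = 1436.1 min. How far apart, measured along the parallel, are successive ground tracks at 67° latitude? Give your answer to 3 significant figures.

T = 121.1 min = 7266.0 s.
Node shift per orbit = (7266.0/86166) × 360° = 30.36°.
Equatorial spacing = 30.36 × 111.3 km/° = 3379 km.
At 67° latitude, spacing = 3379 × cos(67°) = 1320 km.

1320 km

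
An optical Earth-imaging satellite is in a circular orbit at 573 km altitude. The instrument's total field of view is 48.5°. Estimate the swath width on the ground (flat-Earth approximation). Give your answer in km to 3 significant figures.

516 km

Half-angle = 48.5°/2 = 24.25°.
Swath width ≈ 2h·tan(θ/2) = 2 × 573 × tan(24.25°) = 516.2 km.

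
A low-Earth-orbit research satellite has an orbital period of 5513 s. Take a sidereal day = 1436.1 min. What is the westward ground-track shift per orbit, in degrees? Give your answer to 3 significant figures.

During one orbit Earth rotates (5513.0 / 86166) × 360° = 23.03°.

23.0°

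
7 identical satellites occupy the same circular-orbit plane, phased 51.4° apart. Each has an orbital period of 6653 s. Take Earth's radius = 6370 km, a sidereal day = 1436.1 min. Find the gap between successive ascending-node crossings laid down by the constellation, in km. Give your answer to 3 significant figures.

441 km

Single-satellite node shift = (6653.0/86166) × 360° = 27.80°.
With 7 satellites evenly phased, successive equator crossings are 27.80/7 = 3.971° apart.
That is 3.971 × 111.2 = 441 km at the equator.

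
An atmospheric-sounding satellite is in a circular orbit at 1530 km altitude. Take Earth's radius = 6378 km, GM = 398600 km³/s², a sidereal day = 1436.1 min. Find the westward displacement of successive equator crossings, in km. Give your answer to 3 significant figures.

3250 km

Semi-major axis a = 6378 + 1530 = 7908 km. Period T = 2π√(a³/μ) = 2π√(7908³/398600) = 6998.6 s = 116.64 min.
During one orbit Earth rotates (6998.6 / 86166) × 360° = 29.24°.
At the equator that is 29.24° × (2π·6378/360) km/° = 29.24 × 111.3 = 3255 km.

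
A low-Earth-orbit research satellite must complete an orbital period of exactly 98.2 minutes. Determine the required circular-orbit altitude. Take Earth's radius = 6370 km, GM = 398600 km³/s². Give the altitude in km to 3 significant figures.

T = 98.2 min = 5892.0 s.
From T = 2π√(a³/μ): a = (μ T²/4π²)^(1/3) = (398600 × 5892.0² / 4π²)^(1/3) = 7051 km.
Altitude h = a − R = 7051 − 6370 = 681 km.

681 km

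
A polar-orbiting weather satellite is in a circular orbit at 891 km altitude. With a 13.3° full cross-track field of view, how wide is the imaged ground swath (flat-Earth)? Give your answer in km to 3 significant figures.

Half-angle = 13.3°/2 = 6.65°.
Swath width ≈ 2h·tan(θ/2) = 2 × 891 × tan(6.65°) = 207.8 km.

208 km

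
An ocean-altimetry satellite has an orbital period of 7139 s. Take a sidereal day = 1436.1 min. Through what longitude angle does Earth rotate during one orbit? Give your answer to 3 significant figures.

29.8°

During one orbit Earth rotates (7139.0 / 86166) × 360° = 29.83°.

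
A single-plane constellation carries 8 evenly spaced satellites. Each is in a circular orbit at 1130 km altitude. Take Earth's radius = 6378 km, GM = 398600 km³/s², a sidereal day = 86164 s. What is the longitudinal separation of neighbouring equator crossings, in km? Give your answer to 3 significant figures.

Semi-major axis a = 6378 + 1130 = 7508 km. Period T = 2π√(a³/μ) = 2π√(7508³/398600) = 6474.4 s = 107.91 min.
Single-satellite node shift = (6474.4/86164) × 360° = 27.05°.
With 8 satellites evenly phased, successive equator crossings are 27.05/8 = 3.381° apart.
That is 3.381 × 111.3 = 376 km at the equator.

376 km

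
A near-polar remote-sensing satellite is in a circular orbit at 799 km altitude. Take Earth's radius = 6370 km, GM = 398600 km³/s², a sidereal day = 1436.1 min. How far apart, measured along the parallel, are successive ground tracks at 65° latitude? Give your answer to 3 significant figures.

1190 km

Semi-major axis a = 6370 + 799 = 7169 km. Period T = 2π√(a³/μ) = 2π√(7169³/398600) = 6040.9 s = 100.68 min.
Node shift per orbit = (6040.9/86166) × 360° = 25.24°.
Equatorial spacing = 25.24 × 111.2 km/° = 2806 km.
At 65° latitude, spacing = 2806 × cos(65°) = 1186 km.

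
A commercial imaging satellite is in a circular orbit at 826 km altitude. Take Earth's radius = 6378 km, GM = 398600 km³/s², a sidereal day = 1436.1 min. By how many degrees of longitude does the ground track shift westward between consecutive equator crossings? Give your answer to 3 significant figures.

Semi-major axis a = 6378 + 826 = 7204 km. Period T = 2π√(a³/μ) = 2π√(7204³/398600) = 6085.2 s = 101.42 min.
During one orbit Earth rotates (6085.2 / 86166) × 360° = 25.42°.

25.4°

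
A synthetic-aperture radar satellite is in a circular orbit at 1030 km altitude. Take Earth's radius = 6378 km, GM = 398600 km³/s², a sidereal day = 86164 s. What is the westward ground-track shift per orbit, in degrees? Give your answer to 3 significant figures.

Semi-major axis a = 6378 + 1030 = 7408 km. Period T = 2π√(a³/μ) = 2π√(7408³/398600) = 6345.5 s = 105.76 min.
During one orbit Earth rotates (6345.5 / 86164) × 360° = 26.51°.

26.5°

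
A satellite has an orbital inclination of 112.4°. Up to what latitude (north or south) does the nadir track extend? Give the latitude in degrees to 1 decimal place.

Retrograde orbit: the ground track reaches ±(180° − i) = ±(180 − 112.4) = ±67.6°.

67.6°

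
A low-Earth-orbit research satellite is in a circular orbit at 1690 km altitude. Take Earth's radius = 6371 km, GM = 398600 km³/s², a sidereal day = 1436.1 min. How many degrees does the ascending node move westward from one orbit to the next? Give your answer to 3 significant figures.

30.1°

Semi-major axis a = 6371 + 1690 = 8061 km. Period T = 2π√(a³/μ) = 2π√(8061³/398600) = 7202.7 s = 120.04 min.
During one orbit Earth rotates (7202.7 / 86166) × 360° = 30.09°.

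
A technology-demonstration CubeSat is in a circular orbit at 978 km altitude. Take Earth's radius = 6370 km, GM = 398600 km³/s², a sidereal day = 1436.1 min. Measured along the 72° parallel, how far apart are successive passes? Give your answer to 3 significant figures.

900 km

Semi-major axis a = 6370 + 978 = 7348 km. Period T = 2π√(a³/μ) = 2π√(7348³/398600) = 6268.5 s = 104.48 min.
Node shift per orbit = (6268.5/86166) × 360° = 26.19°.
Equatorial spacing = 26.19 × 111.2 km/° = 2912 km.
At 72° latitude, spacing = 2912 × cos(72°) = 900 km.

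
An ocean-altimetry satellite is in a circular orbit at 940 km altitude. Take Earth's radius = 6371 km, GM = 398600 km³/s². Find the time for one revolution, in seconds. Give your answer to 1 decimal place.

Semi-major axis a = 6371 + 940 = 7311 km. Period T = 2π√(a³/μ) = 2π√(7311³/398600) = 6221.2 s = 103.69 min.

6221.2 seconds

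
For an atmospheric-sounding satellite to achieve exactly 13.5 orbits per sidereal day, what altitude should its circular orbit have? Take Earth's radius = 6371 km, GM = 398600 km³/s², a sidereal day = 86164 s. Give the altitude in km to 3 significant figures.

Required period T = 86164 / 13.5 = 6382.5 s.
From T = 2π√(a³/μ): a = (μ T²/4π²)^(1/3) = (398600 × 6382.5² / 4π²)^(1/3) = 7437 km.
Altitude h = a − R = 7437 − 6371 = 1066 km.

1070 km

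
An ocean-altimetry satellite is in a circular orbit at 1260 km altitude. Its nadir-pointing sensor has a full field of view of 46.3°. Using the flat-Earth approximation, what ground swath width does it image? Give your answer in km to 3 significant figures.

Half-angle = 46.3°/2 = 23.15°.
Swath width ≈ 2h·tan(θ/2) = 2 × 1260 × tan(23.15°) = 1077.5 km.

1080 km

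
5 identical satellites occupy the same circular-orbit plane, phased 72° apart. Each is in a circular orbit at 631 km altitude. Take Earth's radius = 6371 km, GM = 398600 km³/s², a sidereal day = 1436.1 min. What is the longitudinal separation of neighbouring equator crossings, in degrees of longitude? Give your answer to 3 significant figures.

Semi-major axis a = 6371 + 631 = 7002 km. Period T = 2π√(a³/μ) = 2π√(7002³/398600) = 5831.0 s = 97.18 min.
Single-satellite node shift = (5831.0/86166) × 360° = 24.36°.
With 5 satellites evenly phased, successive equator crossings are 24.36/5 = 4.872° apart.

4.87°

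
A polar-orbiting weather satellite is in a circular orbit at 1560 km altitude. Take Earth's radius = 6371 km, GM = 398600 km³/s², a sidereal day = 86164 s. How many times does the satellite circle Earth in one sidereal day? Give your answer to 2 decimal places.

Semi-major axis a = 6371 + 1560 = 7931 km. Period T = 2π√(a³/μ) = 2π√(7931³/398600) = 7029.2 s = 117.15 min.
Orbits per sidereal day = 86164 / 7029.2 = 12.258.

12.26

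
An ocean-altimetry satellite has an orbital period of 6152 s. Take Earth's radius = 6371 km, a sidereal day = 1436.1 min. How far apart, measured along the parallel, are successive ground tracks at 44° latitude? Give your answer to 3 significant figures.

2060 km

Node shift per orbit = (6152.0/86166) × 360° = 25.70°.
Equatorial spacing = 25.70 × 111.2 km/° = 2858 km.
At 44° latitude, spacing = 2858 × cos(44°) = 2056 km.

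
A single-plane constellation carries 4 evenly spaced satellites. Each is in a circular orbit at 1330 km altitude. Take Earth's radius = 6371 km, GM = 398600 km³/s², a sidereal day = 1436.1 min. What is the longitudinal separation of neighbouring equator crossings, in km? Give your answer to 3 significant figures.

781 km

Semi-major axis a = 6371 + 1330 = 7701 km. Period T = 2π√(a³/μ) = 2π√(7701³/398600) = 6725.6 s = 112.09 min.
Single-satellite node shift = (6725.6/86166) × 360° = 28.10°.
With 4 satellites evenly phased, successive equator crossings are 28.10/4 = 7.025° apart.
That is 7.025 × 111.2 = 781 km at the equator.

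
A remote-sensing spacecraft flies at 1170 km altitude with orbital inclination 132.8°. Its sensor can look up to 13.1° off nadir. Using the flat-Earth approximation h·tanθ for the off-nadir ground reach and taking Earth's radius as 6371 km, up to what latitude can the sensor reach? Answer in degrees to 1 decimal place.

Retrograde orbit: the ground track reaches ±(180° − i) = ±(180 − 132.8) = ±47.2°.
Sensor half-swath on the ground ≈ 1170·tan(13.1°) = 272 km = 2.45° of latitude.
Maximum observable latitude ≈ 47.2 + 2.45 = 49.6°.

49.6°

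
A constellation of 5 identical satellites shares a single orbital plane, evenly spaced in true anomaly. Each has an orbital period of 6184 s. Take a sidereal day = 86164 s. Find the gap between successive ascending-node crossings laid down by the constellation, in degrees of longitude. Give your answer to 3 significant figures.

Single-satellite node shift = (6184.0/86164) × 360° = 25.84°.
With 5 satellites evenly phased, successive equator crossings are 25.84/5 = 5.167° apart.

5.17°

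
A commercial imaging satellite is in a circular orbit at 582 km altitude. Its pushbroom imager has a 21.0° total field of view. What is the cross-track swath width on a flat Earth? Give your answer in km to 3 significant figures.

Half-angle = 21.0°/2 = 10.5°.
Swath width ≈ 2h·tan(θ/2) = 2 × 582 × tan(10.5°) = 215.7 km.

216 km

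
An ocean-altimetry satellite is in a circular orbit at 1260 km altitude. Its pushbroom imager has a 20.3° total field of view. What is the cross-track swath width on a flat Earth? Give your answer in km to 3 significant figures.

451 km

Half-angle = 20.3°/2 = 10.15°.
Swath width ≈ 2h·tan(θ/2) = 2 × 1260 × tan(10.15°) = 451.1 km.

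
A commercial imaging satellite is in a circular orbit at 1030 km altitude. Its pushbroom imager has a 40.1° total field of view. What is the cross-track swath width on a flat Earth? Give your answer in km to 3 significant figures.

Half-angle = 40.1°/2 = 20.05°.
Swath width ≈ 2h·tan(θ/2) = 2 × 1030 × tan(20.05°) = 751.8 km.

752 km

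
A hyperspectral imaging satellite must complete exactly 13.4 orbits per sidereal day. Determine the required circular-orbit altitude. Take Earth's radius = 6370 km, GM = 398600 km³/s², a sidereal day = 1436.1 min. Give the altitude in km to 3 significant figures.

Required period T = 86166 / 13.4 = 6430.3 s.
From T = 2π√(a³/μ): a = (μ T²/4π²)^(1/3) = (398600 × 6430.3² / 4π²)^(1/3) = 7474 km.
Altitude h = a − R = 7474 − 6370 = 1104 km.

1100 km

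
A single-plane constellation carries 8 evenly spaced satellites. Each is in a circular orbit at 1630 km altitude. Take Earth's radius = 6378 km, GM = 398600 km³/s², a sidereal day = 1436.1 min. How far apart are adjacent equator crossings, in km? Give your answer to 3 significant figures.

Semi-major axis a = 6378 + 1630 = 8008 km. Period T = 2π√(a³/μ) = 2π√(8008³/398600) = 7131.8 s = 118.86 min.
Single-satellite node shift = (7131.8/86166) × 360° = 29.80°.
With 8 satellites evenly phased, successive equator crossings are 29.80/8 = 3.725° apart.
That is 3.725 × 111.3 = 415 km at the equator.

415 km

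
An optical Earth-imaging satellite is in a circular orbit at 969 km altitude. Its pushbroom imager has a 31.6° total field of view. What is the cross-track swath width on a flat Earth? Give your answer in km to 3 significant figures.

Half-angle = 31.6°/2 = 15.8°.
Swath width ≈ 2h·tan(θ/2) = 2 × 969 × tan(15.8°) = 548.4 km.

548 km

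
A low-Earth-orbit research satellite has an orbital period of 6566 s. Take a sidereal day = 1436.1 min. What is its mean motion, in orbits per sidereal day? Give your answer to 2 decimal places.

Orbits per sidereal day = 86166 / 6566.0 = 13.123.

13.12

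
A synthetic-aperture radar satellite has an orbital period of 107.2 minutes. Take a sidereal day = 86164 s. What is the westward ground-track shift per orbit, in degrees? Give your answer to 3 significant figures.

26.9°

T = 107.2 min = 6432.0 s.
During one orbit Earth rotates (6432.0 / 86164) × 360° = 26.87°.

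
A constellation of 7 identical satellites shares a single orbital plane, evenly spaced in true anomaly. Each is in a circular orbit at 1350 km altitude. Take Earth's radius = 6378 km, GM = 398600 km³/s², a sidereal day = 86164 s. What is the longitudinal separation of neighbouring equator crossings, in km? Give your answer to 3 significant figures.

Semi-major axis a = 6378 + 1350 = 7728 km. Period T = 2π√(a³/μ) = 2π√(7728³/398600) = 6761.0 s = 112.68 min.
Single-satellite node shift = (6761.0/86164) × 360° = 28.25°.
With 7 satellites evenly phased, successive equator crossings are 28.25/7 = 4.035° apart.
That is 4.035 × 111.3 = 449 km at the equator.

449 km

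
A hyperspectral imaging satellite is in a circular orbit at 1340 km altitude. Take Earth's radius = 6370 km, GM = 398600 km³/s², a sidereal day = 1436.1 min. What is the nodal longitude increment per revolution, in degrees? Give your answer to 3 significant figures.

28.1°

Semi-major axis a = 6370 + 1340 = 7710 km. Period T = 2π√(a³/μ) = 2π√(7710³/398600) = 6737.4 s = 112.29 min.
During one orbit Earth rotates (6737.4 / 86166) × 360° = 28.15°.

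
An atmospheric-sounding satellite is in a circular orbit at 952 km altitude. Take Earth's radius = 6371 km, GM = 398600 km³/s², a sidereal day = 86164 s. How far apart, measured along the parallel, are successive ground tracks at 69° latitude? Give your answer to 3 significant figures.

1040 km

Semi-major axis a = 6371 + 952 = 7323 km. Period T = 2π√(a³/μ) = 2π√(7323³/398600) = 6236.6 s = 103.94 min.
Node shift per orbit = (6236.6/86164) × 360° = 26.06°.
Equatorial spacing = 26.06 × 111.2 km/° = 2897 km.
At 69° latitude, spacing = 2897 × cos(69°) = 1038 km.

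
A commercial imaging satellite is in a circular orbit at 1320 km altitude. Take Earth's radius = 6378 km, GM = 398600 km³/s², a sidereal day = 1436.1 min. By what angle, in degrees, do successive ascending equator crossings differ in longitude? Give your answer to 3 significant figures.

28.1°

Semi-major axis a = 6378 + 1320 = 7698 km. Period T = 2π√(a³/μ) = 2π√(7698³/398600) = 6721.7 s = 112.03 min.
During one orbit Earth rotates (6721.7 / 86166) × 360° = 28.08°.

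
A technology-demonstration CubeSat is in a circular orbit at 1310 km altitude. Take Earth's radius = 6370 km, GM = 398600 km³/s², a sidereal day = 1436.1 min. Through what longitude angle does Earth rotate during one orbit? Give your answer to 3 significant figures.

Semi-major axis a = 6370 + 1310 = 7680 km. Period T = 2π√(a³/μ) = 2π√(7680³/398600) = 6698.1 s = 111.64 min.
During one orbit Earth rotates (6698.1 / 86166) × 360° = 27.98°.

28.0°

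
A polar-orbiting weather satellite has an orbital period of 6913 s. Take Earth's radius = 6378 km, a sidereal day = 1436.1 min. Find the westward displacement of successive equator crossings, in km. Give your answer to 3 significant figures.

3220 km

During one orbit Earth rotates (6913.0 / 86166) × 360° = 28.88°.
At the equator that is 28.88° × (2π·6378/360) km/° = 28.88 × 111.3 = 3215 km.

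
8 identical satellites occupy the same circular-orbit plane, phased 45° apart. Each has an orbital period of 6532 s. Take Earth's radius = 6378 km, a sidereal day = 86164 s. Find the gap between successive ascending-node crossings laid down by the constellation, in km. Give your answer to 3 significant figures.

Single-satellite node shift = (6532.0/86164) × 360° = 27.29°.
With 8 satellites evenly phased, successive equator crossings are 27.29/8 = 3.411° apart.
That is 3.411 × 111.3 = 380 km at the equator.

380 km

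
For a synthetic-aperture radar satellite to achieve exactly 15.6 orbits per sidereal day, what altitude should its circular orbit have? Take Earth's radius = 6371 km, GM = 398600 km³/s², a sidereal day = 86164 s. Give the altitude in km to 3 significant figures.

Required period T = 86164 / 15.6 = 5523.3 s.
From T = 2π√(a³/μ): a = (μ T²/4π²)^(1/3) = (398600 × 5523.3² / 4π²)^(1/3) = 6753 km.
Altitude h = a − R = 6753 − 6371 = 382 km.

382 km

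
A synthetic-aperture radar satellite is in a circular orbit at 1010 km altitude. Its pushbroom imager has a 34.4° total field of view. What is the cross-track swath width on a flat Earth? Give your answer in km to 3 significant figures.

625 km

Half-angle = 34.4°/2 = 17.2°.
Swath width ≈ 2h·tan(θ/2) = 2 × 1010 × tan(17.2°) = 625.3 km.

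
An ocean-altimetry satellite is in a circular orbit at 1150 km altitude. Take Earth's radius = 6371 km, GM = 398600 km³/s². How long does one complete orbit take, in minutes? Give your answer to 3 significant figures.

Semi-major axis a = 6371 + 1150 = 7521 km. Period T = 2π√(a³/μ) = 2π√(7521³/398600) = 6491.2 s = 108.19 min.

108 min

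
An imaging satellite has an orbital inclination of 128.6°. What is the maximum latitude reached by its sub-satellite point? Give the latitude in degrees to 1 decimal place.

Retrograde orbit: the ground track reaches ±(180° − i) = ±(180 − 128.6) = ±51.4°.

51.4°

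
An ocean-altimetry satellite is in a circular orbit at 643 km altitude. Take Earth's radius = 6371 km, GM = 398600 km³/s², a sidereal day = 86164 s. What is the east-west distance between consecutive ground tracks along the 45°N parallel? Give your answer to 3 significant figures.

1920 km

Semi-major axis a = 6371 + 643 = 7014 km. Period T = 2π√(a³/μ) = 2π√(7014³/398600) = 5846.0 s = 97.43 min.
Node shift per orbit = (5846.0/86164) × 360° = 24.43°.
Equatorial spacing = 24.43 × 111.2 km/° = 2716 km.
At 45° latitude, spacing = 2716 × cos(45°) = 1920 km.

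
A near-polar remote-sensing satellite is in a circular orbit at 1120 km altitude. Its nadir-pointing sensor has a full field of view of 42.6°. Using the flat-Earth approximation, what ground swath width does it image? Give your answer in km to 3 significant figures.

873 km

Half-angle = 42.6°/2 = 21.3°.
Swath width ≈ 2h·tan(θ/2) = 2 × 1120 × tan(21.3°) = 873.3 km.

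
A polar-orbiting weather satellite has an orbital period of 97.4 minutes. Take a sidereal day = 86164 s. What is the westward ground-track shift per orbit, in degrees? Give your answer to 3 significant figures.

24.4°

T = 97.4 min = 5844.0 s.
During one orbit Earth rotates (5844.0 / 86164) × 360° = 24.42°.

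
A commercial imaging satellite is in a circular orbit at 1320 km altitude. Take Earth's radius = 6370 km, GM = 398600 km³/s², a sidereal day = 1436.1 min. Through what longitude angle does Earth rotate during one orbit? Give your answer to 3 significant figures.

Semi-major axis a = 6370 + 1320 = 7690 km. Period T = 2π√(a³/μ) = 2π√(7690³/398600) = 6711.2 s = 111.85 min.
During one orbit Earth rotates (6711.2 / 86166) × 360° = 28.04°.

28.0°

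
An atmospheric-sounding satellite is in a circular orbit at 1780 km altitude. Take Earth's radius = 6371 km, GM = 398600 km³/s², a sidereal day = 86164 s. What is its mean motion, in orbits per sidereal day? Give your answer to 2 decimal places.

11.77

Semi-major axis a = 6371 + 1780 = 8151 km. Period T = 2π√(a³/μ) = 2π√(8151³/398600) = 7323.6 s = 122.06 min.
Orbits per sidereal day = 86164 / 7323.6 = 11.765.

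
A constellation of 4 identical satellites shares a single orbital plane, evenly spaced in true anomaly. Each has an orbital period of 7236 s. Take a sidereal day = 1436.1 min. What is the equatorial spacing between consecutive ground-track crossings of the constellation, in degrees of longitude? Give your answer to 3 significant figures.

7.56°

Single-satellite node shift = (7236.0/86166) × 360° = 30.23°.
With 4 satellites evenly phased, successive equator crossings are 30.23/4 = 7.558° apart.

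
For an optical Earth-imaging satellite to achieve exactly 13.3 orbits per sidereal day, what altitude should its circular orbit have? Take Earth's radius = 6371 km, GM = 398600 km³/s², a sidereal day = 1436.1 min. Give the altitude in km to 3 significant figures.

1140 km

Required period T = 86166 / 13.3 = 6478.6 s.
From T = 2π√(a³/μ): a = (μ T²/4π²)^(1/3) = (398600 × 6478.6² / 4π²)^(1/3) = 7511 km.
Altitude h = a − R = 7511 − 6371 = 1140 km.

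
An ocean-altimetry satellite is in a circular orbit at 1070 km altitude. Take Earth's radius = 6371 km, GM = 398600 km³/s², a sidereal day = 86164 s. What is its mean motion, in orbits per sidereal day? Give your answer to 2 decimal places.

Semi-major axis a = 6371 + 1070 = 7441 km. Period T = 2π√(a³/μ) = 2π√(7441³/398600) = 6387.9 s = 106.47 min.
Orbits per sidereal day = 86164 / 6387.9 = 13.489.

13.49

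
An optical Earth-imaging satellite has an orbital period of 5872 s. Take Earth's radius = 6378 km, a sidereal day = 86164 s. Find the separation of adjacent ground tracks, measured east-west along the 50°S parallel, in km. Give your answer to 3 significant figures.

Node shift per orbit = (5872.0/86164) × 360° = 24.53°.
Equatorial spacing = 24.53 × 111.3 km/° = 2731 km.
At 50° latitude, spacing = 2731 × cos(50°) = 1755 km.

1760 km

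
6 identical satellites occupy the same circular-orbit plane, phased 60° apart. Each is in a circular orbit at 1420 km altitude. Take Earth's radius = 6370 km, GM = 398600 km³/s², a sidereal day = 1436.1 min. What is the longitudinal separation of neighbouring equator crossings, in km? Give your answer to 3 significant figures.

Semi-major axis a = 6370 + 1420 = 7790 km. Period T = 2π√(a³/μ) = 2π√(7790³/398600) = 6842.5 s = 114.04 min.
Single-satellite node shift = (6842.5/86166) × 360° = 28.59°.
With 6 satellites evenly phased, successive equator crossings are 28.59/6 = 4.765° apart.
That is 4.765 × 111.2 = 530 km at the equator.

530 km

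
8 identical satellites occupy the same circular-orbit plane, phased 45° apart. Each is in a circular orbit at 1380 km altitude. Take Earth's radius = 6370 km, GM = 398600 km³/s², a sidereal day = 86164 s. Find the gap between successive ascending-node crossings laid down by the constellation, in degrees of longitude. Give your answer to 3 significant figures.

Semi-major axis a = 6370 + 1380 = 7750 km. Period T = 2π√(a³/μ) = 2π√(7750³/398600) = 6789.9 s = 113.17 min.
Single-satellite node shift = (6789.9/86164) × 360° = 28.37°.
With 8 satellites evenly phased, successive equator crossings are 28.37/8 = 3.546° apart.

3.55°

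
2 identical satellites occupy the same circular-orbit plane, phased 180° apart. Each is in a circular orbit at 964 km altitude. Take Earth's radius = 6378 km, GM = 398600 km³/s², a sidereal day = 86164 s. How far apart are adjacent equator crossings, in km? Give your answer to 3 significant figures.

1460 km

Semi-major axis a = 6378 + 964 = 7342 km. Period T = 2π√(a³/μ) = 2π√(7342³/398600) = 6260.8 s = 104.35 min.
Single-satellite node shift = (6260.8/86164) × 360° = 26.16°.
With 2 satellites evenly phased, successive equator crossings are 26.16/2 = 13.079° apart.
That is 13.079 × 111.3 = 1456 km at the equator.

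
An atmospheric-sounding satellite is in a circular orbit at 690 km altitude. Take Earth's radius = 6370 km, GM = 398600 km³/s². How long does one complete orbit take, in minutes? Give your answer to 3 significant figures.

Semi-major axis a = 6370 + 690 = 7060 km. Period T = 2π√(a³/μ) = 2π√(7060³/398600) = 5903.6 s = 98.39 min.

98.4 min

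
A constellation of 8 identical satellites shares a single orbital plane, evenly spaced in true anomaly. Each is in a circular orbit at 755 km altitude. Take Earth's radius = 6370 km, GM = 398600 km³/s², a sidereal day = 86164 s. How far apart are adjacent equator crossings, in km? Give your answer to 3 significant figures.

348 km

Semi-major axis a = 6370 + 755 = 7125 km. Period T = 2π√(a³/μ) = 2π√(7125³/398600) = 5985.3 s = 99.76 min.
Single-satellite node shift = (5985.3/86164) × 360° = 25.01°.
With 8 satellites evenly phased, successive equator crossings are 25.01/8 = 3.126° apart.
That is 3.126 × 111.2 = 348 km at the equator.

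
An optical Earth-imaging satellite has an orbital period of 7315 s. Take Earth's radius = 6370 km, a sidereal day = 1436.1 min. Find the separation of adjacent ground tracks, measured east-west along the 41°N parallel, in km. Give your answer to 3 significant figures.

2560 km

Node shift per orbit = (7315.0/86166) × 360° = 30.56°.
Equatorial spacing = 30.56 × 111.2 km/° = 3398 km.
At 41° latitude, spacing = 3398 × cos(41°) = 2564 km.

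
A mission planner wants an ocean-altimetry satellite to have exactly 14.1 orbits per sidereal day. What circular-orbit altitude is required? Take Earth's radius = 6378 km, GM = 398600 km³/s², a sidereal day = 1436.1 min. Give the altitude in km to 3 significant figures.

846 km

Required period T = 86166 / 14.1 = 6111.1 s.
From T = 2π√(a³/μ): a = (μ T²/4π²)^(1/3) = (398600 × 6111.1² / 4π²)^(1/3) = 7224 km.
Altitude h = a − R = 7224 − 6378 = 846 km.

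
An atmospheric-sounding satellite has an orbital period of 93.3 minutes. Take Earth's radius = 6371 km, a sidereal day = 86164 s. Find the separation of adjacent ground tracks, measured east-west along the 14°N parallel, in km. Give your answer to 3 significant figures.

2520 km

T = 93.3 min = 5598.0 s.
Node shift per orbit = (5598.0/86164) × 360° = 23.39°.
Equatorial spacing = 23.39 × 111.2 km/° = 2601 km.
At 14° latitude, spacing = 2601 × cos(14°) = 2523 km.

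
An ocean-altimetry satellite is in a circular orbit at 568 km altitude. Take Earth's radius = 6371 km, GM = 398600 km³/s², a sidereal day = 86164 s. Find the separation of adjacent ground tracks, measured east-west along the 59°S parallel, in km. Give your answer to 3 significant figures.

1380 km

Semi-major axis a = 6371 + 568 = 6939 km. Period T = 2π√(a³/μ) = 2π√(6939³/398600) = 5752.5 s = 95.87 min.
Node shift per orbit = (5752.5/86164) × 360° = 24.03°.
Equatorial spacing = 24.03 × 111.2 km/° = 2673 km.
At 59° latitude, spacing = 2673 × cos(59°) = 1376 km.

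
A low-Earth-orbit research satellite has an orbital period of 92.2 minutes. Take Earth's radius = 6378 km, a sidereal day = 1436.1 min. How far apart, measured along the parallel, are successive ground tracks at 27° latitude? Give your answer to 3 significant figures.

2290 km

T = 92.2 min = 5532.0 s.
Node shift per orbit = (5532.0/86166) × 360° = 23.11°.
Equatorial spacing = 23.11 × 111.3 km/° = 2573 km.
At 27° latitude, spacing = 2573 × cos(27°) = 2292 km.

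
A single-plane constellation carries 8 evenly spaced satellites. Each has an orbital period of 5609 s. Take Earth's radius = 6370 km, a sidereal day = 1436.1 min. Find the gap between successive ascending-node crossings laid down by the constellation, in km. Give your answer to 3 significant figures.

326 km

Single-satellite node shift = (5609.0/86166) × 360° = 23.43°.
With 8 satellites evenly phased, successive equator crossings are 23.43/8 = 2.929° apart.
That is 2.929 × 111.2 = 326 km at the equator.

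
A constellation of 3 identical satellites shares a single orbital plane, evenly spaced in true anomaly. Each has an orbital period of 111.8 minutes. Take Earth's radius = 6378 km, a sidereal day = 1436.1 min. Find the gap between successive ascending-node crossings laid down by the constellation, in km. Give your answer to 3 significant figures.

1040 km

T = 111.8 min = 6708.0 s.
Single-satellite node shift = (6708.0/86166) × 360° = 28.03°.
With 3 satellites evenly phased, successive equator crossings are 28.03/3 = 9.342° apart.
That is 9.342 × 111.3 = 1040 km at the equator.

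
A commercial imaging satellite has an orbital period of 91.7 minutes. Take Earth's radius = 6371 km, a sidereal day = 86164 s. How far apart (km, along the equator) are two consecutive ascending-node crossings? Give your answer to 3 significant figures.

T = 91.7 min = 5502.0 s.
During one orbit Earth rotates (5502.0 / 86164) × 360° = 22.99°.
At the equator that is 22.99° × (2π·6371/360) km/° = 22.99 × 111.2 = 2556 km.

2560 km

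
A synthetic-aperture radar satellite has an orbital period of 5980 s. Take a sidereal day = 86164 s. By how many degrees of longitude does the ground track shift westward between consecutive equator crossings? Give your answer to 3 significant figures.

During one orbit Earth rotates (5980.0 / 86164) × 360° = 24.98°.

25.0°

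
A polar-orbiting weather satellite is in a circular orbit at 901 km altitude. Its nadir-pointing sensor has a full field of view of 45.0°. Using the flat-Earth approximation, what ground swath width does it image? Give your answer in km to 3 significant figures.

Half-angle = 45.0°/2 = 22.5°.
Swath width ≈ 2h·tan(θ/2) = 2 × 901 × tan(22.5°) = 746.4 km.

746 km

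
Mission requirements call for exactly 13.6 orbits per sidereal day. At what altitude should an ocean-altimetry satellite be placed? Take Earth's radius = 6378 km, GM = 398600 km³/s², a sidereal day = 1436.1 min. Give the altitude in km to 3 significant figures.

Required period T = 86166 / 13.6 = 6335.7 s.
From T = 2π√(a³/μ): a = (μ T²/4π²)^(1/3) = (398600 × 6335.7² / 4π²)^(1/3) = 7400 km.
Altitude h = a − R = 7400 − 6378 = 1022 km.

1020 km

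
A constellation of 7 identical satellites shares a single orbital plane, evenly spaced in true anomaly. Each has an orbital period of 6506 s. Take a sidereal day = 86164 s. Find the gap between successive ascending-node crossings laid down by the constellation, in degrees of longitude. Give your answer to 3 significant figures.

3.88°

Single-satellite node shift = (6506.0/86164) × 360° = 27.18°.
With 7 satellites evenly phased, successive equator crossings are 27.18/7 = 3.883° apart.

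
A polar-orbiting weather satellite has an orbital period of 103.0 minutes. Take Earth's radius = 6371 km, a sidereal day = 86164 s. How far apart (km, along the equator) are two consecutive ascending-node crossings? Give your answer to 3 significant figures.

2870 km

T = 103.0 min = 6180.0 s.
During one orbit Earth rotates (6180.0 / 86164) × 360° = 25.82°.
At the equator that is 25.82° × (2π·6371/360) km/° = 25.82 × 111.2 = 2871 km.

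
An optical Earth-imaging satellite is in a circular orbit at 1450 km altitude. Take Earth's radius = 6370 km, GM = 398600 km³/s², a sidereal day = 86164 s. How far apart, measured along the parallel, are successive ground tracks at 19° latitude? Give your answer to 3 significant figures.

3020 km

Semi-major axis a = 6370 + 1450 = 7820 km. Period T = 2π√(a³/μ) = 2π√(7820³/398600) = 6882.1 s = 114.70 min.
Node shift per orbit = (6882.1/86164) × 360° = 28.75°.
Equatorial spacing = 28.75 × 111.2 km/° = 3197 km.
At 19° latitude, spacing = 3197 × cos(19°) = 3023 km.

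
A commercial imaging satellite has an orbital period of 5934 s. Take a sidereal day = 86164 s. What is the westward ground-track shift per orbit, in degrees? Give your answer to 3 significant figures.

24.8°

During one orbit Earth rotates (5934.0 / 86164) × 360° = 24.79°.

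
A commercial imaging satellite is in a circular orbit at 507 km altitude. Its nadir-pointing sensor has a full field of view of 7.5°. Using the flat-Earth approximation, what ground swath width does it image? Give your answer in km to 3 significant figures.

Half-angle = 7.5°/2 = 3.75°.
Swath width ≈ 2h·tan(θ/2) = 2 × 507 × tan(3.75°) = 66.5 km.

66.5 km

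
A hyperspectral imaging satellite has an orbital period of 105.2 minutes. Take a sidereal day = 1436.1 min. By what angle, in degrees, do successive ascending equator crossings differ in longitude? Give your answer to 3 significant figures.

26.4°

T = 105.2 min = 6312.0 s.
During one orbit Earth rotates (6312.0 / 86166) × 360° = 26.37°.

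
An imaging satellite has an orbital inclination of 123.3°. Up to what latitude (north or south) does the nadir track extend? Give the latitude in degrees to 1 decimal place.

56.7°

Retrograde orbit: the ground track reaches ±(180° − i) = ±(180 − 123.3) = ±56.7°.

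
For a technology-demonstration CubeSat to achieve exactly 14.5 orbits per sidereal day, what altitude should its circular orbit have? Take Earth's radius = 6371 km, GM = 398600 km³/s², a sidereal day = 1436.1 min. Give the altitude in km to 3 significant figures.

720 km

Required period T = 86166 / 14.5 = 5942.5 s.
From T = 2π√(a³/μ): a = (μ T²/4π²)^(1/3) = (398600 × 5942.5² / 4π²)^(1/3) = 7091 km.
Altitude h = a − R = 7091 − 6371 = 720 km.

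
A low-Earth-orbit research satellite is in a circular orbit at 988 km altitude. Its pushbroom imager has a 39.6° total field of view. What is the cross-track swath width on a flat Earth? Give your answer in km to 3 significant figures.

711 km

Half-angle = 39.6°/2 = 19.8°.
Swath width ≈ 2h·tan(θ/2) = 2 × 988 × tan(19.8°) = 711.4 km.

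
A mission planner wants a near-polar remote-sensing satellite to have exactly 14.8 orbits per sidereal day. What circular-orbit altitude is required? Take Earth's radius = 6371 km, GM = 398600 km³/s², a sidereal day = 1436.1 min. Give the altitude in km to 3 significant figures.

Required period T = 86166 / 14.8 = 5822.0 s.
From T = 2π√(a³/μ): a = (μ T²/4π²)^(1/3) = (398600 × 5822.0² / 4π²)^(1/3) = 6995 km.
Altitude h = a − R = 6995 − 6371 = 624 km.

624 km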